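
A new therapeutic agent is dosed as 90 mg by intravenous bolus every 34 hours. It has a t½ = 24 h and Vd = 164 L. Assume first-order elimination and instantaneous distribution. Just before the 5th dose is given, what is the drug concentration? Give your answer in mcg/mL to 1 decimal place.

0.3 mcg/mL

f = (1/2)^(τ/t½) = (1/2)^(34/24) ≈ 0.3746.
C₀ = D/Vd = 90/164 ≈ 0.549 mcg/mL.
Before the 5th dose, 4 doses have been given. Superposition: Cmin = C₀·(f + f² + … + f^4).
≈ 0.549 × (0.3746 + 0.1403 + 0.0526 + 0.0197) ≈ 0.549 × 0.5872 ≈ 0.322 mcg/mL.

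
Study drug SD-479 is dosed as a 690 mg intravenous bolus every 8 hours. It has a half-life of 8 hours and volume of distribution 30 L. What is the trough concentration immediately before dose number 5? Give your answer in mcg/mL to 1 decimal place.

21.6 mcg/mL

f = (1/2)^(τ/t½) = (1/2)^(8/8) ≈ 0.5000.
C₀ = D/Vd = 690/30 ≈ 23.000 mcg/mL.
Before the 5th dose, 4 doses have been given. Superposition: Cmin = C₀·(f + f² + … + f^4).
≈ 23.000 × (0.5000 + 0.2500 + 0.1250 + 0.0625) ≈ 23.000 × 0.9375 ≈ 21.562 mcg/mL.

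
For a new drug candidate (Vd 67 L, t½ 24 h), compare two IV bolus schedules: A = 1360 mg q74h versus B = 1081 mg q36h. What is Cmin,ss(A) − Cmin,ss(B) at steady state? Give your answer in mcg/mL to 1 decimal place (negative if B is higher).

-6.1 mcg/mL

Regimen A: f = (1/2)^(74/24) ≈ 0.1180; Cmin,ss = (1360/67)·f/(1−f) ≈ 2.716 mcg/mL.
Regimen B: f = (1/2)^(36/24) ≈ 0.3536; Cmin,ss = (1081/67)·f/(1−f) ≈ 8.826 mcg/mL.
Difference ≈ 2.716 − 8.826 ≈ -6.110 mcg/mL.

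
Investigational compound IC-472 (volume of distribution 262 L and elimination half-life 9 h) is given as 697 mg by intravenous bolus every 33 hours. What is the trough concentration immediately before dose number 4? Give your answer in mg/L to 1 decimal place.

0.2 mg/L

f = (1/2)^(τ/t½) = (1/2)^(33/9) ≈ 0.0787.
C₀ = D/Vd = 697/262 ≈ 2.660 mg/L.
Before the 4th dose, 3 doses have been given. Superposition: Cmin = C₀·(f + f² + … + f^3).
≈ 2.660 × (0.0787 + 0.0062 + 0.0005) ≈ 2.660 × 0.0854 ≈ 0.227 mg/L.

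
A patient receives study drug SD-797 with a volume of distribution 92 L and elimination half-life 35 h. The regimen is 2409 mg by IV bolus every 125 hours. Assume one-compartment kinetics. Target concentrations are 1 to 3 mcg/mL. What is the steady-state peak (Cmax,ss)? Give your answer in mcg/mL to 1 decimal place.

Over one 125-h interval, 125/35 ≈ 3.5714 half-lives elapse, leaving f ≈ 0.0841 of each dose.
Accumulation ratio R = 1/(1 − f) ≈ 1/0.9159 ≈ 1.0918.
Each bolus raises the concentration by D/Vd = 2409/92 ≈ 26.185 mcg/mL.
Steady-state peak Cmax,ss = C₀·R ≈ 26.185 × 1.0918 ≈ 28.589 mcg/mL.
Peak 28.6 mcg/mL vs MTC 3 mcg/mL: exceeds toxic threshold.

28.6 mcg/mL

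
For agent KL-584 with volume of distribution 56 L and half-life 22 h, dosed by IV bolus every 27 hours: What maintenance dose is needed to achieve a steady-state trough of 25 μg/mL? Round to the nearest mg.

τ/t½ = 27/22 ≈ 1.2273, so f = (1/2)^(27/22) ≈ 0.427124.
Cmin,ss = (D/Vd)·f/(1−f), so D = Cmin,ss·Vd·(1−f)/f.
D = 25 × 56 × (1−f)/f ≈ 25 × 56 × 1.34124 ≈ 1877.74 mg.

1878 mg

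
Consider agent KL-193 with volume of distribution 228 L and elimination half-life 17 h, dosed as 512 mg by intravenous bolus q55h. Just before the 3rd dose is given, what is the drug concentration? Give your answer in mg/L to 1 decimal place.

0.3 mg/L

f = (1/2)^(τ/t½) = (1/2)^(55/17) ≈ 0.1062.
C₀ = D/Vd = 512/228 ≈ 2.246 mg/L.
Before the 3rd dose, 2 doses have been given. Superposition: Cmin = C₀·(f + f²).
≈ 2.246 × (0.1062 + 0.0113) ≈ 2.246 × 0.1175 ≈ 0.264 mg/L.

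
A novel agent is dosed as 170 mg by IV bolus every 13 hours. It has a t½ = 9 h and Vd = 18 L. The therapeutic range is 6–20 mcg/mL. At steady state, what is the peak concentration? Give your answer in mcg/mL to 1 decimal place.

14.9 mcg/mL

τ/t½ = 13/9 ≈ 1.4444, so fraction remaining f = (1/2)^(13/9) ≈ 0.3674.
Accumulation ratio R = 1/(1 − f) ≈ 1/0.6326 ≈ 1.5808.
Each bolus raises the concentration by D/Vd = 170/18 ≈ 9.444 mcg/mL.
Cmax,ss = C₀/(1 − f) ≈ 9.444/0.6326 ≈ 14.929 mcg/mL.
Peak 14.9 mcg/mL vs MTC 20 mcg/mL: below toxic threshold.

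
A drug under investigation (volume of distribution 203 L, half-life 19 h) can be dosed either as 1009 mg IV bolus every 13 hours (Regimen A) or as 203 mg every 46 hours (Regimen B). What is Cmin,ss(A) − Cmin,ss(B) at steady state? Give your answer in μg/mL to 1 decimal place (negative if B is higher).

Regimen A: f = (1/2)^(13/19) ≈ 0.6223; Cmin,ss = (1009/203)·f/(1−f) ≈ 8.189 μg/mL.
Regimen B: f = (1/2)^(46/19) ≈ 0.1867; Cmin,ss = (203/203)·f/(1−f) ≈ 0.230 μg/mL.
Difference ≈ 8.189 − 0.230 ≈ 7.959 μg/mL.

8.0 μg/mL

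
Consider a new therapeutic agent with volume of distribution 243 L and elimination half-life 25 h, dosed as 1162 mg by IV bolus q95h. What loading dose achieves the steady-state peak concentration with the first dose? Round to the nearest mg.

1252 mg

f = (1/2)^(95/25) ≈ 0.071794; accumulation ratio R = 1/(1−f) ≈ 1.07735.
Loading dose to hit Cmax,ss on first dose: D_load = D_maint·R ≈ 1162 × 1.07735 ≈ 1251.88 mg.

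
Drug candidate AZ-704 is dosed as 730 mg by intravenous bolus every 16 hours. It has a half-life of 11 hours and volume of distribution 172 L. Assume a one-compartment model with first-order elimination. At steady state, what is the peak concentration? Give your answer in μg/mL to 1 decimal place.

k = ln2/t½ = ln2/11 ≈ 0.063013 h⁻¹; fraction remaining f = e^(−kτ) = e^(−0.063013×16) ≈ 0.3649.
Accumulation ratio R = 1/(1 − f) ≈ 1/0.6351 ≈ 1.5746.
Each bolus raises the concentration by D/Vd = 730/172 ≈ 4.244 μg/mL.
Steady-state peak Cmax,ss = C₀·R ≈ 4.244 × 1.5746 ≈ 6.683 μg/mL.

6.7 μg/mL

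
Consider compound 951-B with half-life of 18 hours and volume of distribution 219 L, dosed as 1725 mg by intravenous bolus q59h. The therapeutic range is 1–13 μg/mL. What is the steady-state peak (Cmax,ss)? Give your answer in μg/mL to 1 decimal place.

8.8 μg/mL

k = ln2/t½ = ln2/18 ≈ 0.038508 h⁻¹; fraction remaining f = e^(−kτ) = e^(−0.038508×59) ≈ 0.1031.
Accumulation ratio R = 1/(1 − f) ≈ 1/0.8969 ≈ 1.1150.
Each bolus raises the concentration by D/Vd = 1725/219 ≈ 7.877 μg/mL.
Steady-state peak Cmax,ss = C₀·R ≈ 7.877 × 1.1150 ≈ 8.783 μg/mL.
Peak 8.8 μg/mL vs MTC 13 μg/mL: below toxic threshold.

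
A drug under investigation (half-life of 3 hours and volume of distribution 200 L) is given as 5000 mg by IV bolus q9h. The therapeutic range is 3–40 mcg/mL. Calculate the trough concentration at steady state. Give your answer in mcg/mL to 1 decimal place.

τ = 9 h = 3 half-lives, so f = (1/2)^3 = 0.125.
At steady state, R = 1/(1 − 0.125) = 8/7.
Single-dose peak C₀ = D/Vd = 5000/200 = 25 mcg/mL.
Steady-state peak Cmax,ss = C₀·R = 25 × 8/7 ≈ 28.571 mcg/mL.
Steady-state trough Cmin,ss = Cmax,ss·f ≈ 28.571 × 0.125 ≈ 3.571 mcg/mL.
Trough 3.6 mcg/mL vs MEC 3 mcg/mL: adequate.

3.6 mcg/mL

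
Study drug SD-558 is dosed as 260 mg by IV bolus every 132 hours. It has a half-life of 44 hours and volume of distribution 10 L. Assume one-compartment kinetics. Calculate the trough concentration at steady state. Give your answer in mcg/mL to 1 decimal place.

3.7 mcg/mL

τ = 132 h = 3 half-lives, so f = (1/2)^3 = 0.125.
Accumulation ratio R = 1/(1 − f) = 1/0.875 = 8/7.
Single-dose peak C₀ = D/Vd = 260/10 = 26 mcg/mL.
Steady-state peak Cmax,ss = C₀·R = 26 × 8/7 ≈ 29.714 mcg/mL.
Steady-state trough Cmin,ss = Cmax,ss·f ≈ 29.714 × 0.125 ≈ 3.714 mcg/mL.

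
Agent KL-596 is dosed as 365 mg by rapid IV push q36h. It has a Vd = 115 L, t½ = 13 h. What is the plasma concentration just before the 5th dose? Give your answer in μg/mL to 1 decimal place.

f = (1/2)^(τ/t½) = (1/2)^(36/13) ≈ 0.1467.
C₀ = D/Vd = 365/115 ≈ 3.174 μg/mL.
Before the 5th dose, 4 doses have been given. Superposition: Cmin = C₀·(f + f² + … + f^4).
≈ 3.174 × (0.1467 + 0.0215 + 0.0032 + 0.0005) ≈ 3.174 × 0.1719 ≈ 0.546 μg/mL.

0.5 μg/mL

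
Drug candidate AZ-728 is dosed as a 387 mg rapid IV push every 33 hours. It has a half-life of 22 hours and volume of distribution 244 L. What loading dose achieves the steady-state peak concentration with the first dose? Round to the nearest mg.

599 mg

f = (1/2)^(33/22) ≈ 0.353553; accumulation ratio R = 1/(1−f) ≈ 1.54692.
Loading dose to hit Cmax,ss on first dose: D_load = D_maint·R ≈ 387 × 1.54692 ≈ 598.66 mg.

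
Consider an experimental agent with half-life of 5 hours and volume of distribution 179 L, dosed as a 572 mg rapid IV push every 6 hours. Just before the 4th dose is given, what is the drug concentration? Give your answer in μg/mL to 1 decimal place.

2.3 μg/mL

f = (1/2)^(τ/t½) = (1/2)^(6/5) ≈ 0.4353.
C₀ = D/Vd = 572/179 ≈ 3.196 μg/mL.
Before the 4th dose, 3 doses have been given. Superposition: Cmin = C₀·(f + f² + … + f^3).
≈ 3.196 × (0.4353 + 0.1895 + 0.0825) ≈ 3.196 × 0.7073 ≈ 2.261 μg/mL.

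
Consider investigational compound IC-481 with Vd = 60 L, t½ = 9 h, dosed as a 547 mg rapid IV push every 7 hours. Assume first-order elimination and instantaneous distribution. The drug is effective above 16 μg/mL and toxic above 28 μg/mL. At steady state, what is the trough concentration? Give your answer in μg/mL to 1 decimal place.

12.8 μg/mL

Over one 7-h interval, 7/9 ≈ 0.77778 half-lives elapse, leaving f ≈ 0.5833 of each dose.
Each bolus raises the concentration by D/Vd = 547/60 ≈ 9.117 μg/mL.
Steady-state trough Cmin,ss = C₀·f/(1−f) ≈ 9.117 × 0.5833/0.4167 ≈ 12.762 μg/mL.
Trough 12.8 μg/mL vs MEC 16 μg/mL: subtherapeutic.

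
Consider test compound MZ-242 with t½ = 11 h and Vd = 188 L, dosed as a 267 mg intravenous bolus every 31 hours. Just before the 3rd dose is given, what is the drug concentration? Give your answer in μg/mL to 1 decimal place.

f = (1/2)^(τ/t½) = (1/2)^(31/11) ≈ 0.1418.
C₀ = D/Vd = 267/188 ≈ 1.420 μg/mL.
Before the 3rd dose, 2 doses have been given. Superposition: Cmin = C₀·(f + f²).
≈ 1.420 × (0.1418 + 0.0201) ≈ 1.420 × 0.1619 ≈ 0.230 μg/mL.

0.2 μg/mL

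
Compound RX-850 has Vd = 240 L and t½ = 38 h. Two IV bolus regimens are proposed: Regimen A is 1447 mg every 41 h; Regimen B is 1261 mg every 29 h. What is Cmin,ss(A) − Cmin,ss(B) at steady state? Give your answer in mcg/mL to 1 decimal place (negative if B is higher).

-2.1 mcg/mL

Regimen A: f = (1/2)^(41/38) ≈ 0.4734; Cmin,ss = (1447/240)·f/(1−f) ≈ 5.420 mcg/mL.
Regimen B: f = (1/2)^(29/38) ≈ 0.5892; Cmin,ss = (1261/240)·f/(1−f) ≈ 7.536 mcg/mL.
Difference ≈ 5.420 − 7.536 ≈ -2.116 mcg/mL.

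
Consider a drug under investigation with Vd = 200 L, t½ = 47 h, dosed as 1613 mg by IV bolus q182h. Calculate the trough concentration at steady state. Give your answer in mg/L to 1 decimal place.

Over one 182-h interval, 182/47 ≈ 3.8723 half-lives elapse, leaving f ≈ 0.0683 of each dose.
Each bolus raises the concentration by D/Vd = 1613/200 ≈ 8.065 mg/L.
Steady-state trough Cmin,ss = C₀·f/(1−f) ≈ 8.065 × 0.0683/0.9317 ≈ 0.591 mg/L.

0.6 mg/L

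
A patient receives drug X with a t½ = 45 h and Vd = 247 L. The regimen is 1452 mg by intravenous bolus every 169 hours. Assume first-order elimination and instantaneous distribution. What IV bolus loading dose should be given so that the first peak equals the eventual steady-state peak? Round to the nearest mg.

1568 mg

f = (1/2)^(169/45) ≈ 0.074040; accumulation ratio R = 1/(1−f) ≈ 1.07996.
Loading dose to hit Cmax,ss on first dose: D_load = D_maint·R ≈ 1452 × 1.07996 ≈ 1568.10 mg.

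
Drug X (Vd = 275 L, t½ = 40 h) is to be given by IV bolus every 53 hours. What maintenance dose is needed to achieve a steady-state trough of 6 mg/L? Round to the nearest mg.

2484 mg

τ/t½ = 53/40 ≈ 1.325, so f = (1/2)^(53/40) ≈ 0.399149.
Cmin,ss = (D/Vd)·f/(1−f), so D = Cmin,ss·Vd·(1−f)/f.
D = 6 × 275 × (1−f)/f ≈ 6 × 275 × 1.50533 ≈ 2483.79 mg.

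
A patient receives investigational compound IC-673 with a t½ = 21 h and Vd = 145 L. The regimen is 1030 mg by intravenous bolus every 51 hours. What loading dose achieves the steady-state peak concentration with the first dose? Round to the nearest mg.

1265 mg

f = (1/2)^(51/21) ≈ 0.185749; accumulation ratio R = 1/(1−f) ≈ 1.22812.
Loading dose to hit Cmax,ss on first dose: D_load = D_maint·R ≈ 1030 × 1.22812 ≈ 1264.96 mg.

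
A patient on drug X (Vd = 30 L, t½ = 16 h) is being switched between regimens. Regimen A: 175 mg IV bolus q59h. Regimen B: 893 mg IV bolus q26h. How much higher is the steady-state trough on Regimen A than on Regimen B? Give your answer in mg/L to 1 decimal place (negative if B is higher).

-13.8 mg/L

Regimen A: f = (1/2)^(59/16) ≈ 0.0776; Cmin,ss = (175/30)·f/(1−f) ≈ 0.491 mg/L.
Regimen B: f = (1/2)^(26/16) ≈ 0.3242; Cmin,ss = (893/30)·f/(1−f) ≈ 14.280 mg/L.
Difference ≈ 0.491 − 14.280 ≈ -13.789 mg/L.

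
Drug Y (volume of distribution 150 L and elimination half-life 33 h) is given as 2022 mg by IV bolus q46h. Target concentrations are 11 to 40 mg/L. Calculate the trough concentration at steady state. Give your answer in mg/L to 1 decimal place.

8.3 mg/L

Over one 46-h interval, 46/33 ≈ 1.3939 half-lives elapse, leaving f ≈ 0.3805 of each dose.
Each bolus raises the concentration by D/Vd = 2022/150 ≈ 13.480 mg/L.
Steady-state trough Cmin,ss = C₀·f/(1−f) ≈ 13.480 × 0.3805/0.6195 ≈ 8.279 mg/L.
Trough 8.3 mg/L vs MEC 11 mg/L: subtherapeutic.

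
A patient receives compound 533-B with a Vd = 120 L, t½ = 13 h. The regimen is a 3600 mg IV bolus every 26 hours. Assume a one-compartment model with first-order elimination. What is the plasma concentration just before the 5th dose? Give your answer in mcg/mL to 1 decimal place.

10.0 mcg/mL

f = (1/2)^(τ/t½) = (1/2)^(26/13) ≈ 0.2500.
C₀ = D/Vd = 3600/120 ≈ 30.000 mcg/mL.
Before the 5th dose, 4 doses have been given. Superposition: Cmin = C₀·(f + f² + … + f^4).
≈ 30.000 × (0.2500 + 0.0625 + 0.0156 + 0.0039) ≈ 30.000 × 0.3320 ≈ 9.960 mcg/mL.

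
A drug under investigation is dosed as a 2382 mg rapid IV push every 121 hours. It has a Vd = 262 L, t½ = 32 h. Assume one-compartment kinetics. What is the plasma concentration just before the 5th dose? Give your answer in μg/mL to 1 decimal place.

0.7 μg/mL

f = (1/2)^(τ/t½) = (1/2)^(121/32) ≈ 0.0727.
C₀ = D/Vd = 2382/262 ≈ 9.092 μg/mL.
Before the 5th dose, 4 doses have been given. Superposition: Cmin = C₀·(f + f² + … + f^4).
≈ 9.092 × (0.0727 + 0.0053 + 0.0004 + 0.0000) ≈ 9.092 × 0.0784 ≈ 0.713 μg/mL.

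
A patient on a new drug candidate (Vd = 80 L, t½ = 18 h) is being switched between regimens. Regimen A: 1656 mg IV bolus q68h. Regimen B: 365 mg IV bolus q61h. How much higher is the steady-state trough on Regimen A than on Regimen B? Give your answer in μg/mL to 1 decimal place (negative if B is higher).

1.1 μg/mL

Regimen A: f = (1/2)^(68/18) ≈ 0.0729; Cmin,ss = (1656/80)·f/(1−f) ≈ 1.628 μg/mL.
Regimen B: f = (1/2)^(61/18) ≈ 0.0955; Cmin,ss = (365/80)·f/(1−f) ≈ 0.482 μg/mL.
Difference ≈ 1.628 − 0.482 ≈ 1.146 μg/mL.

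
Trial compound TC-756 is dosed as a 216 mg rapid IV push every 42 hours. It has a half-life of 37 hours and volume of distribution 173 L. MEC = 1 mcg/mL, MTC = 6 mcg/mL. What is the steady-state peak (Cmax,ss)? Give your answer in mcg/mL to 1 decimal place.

k = ln2/t½ = ln2/37 ≈ 0.018734 h⁻¹; fraction remaining f = e^(−kτ) = e^(−0.018734×42) ≈ 0.4553.
At steady state, accumulation factor R = 1/(1 − e^(−kτ)) ≈ 1.8359.
Single-dose peak C₀ = D/Vd = 216/173 ≈ 1.249 mcg/mL.
Steady-state peak Cmax,ss = C₀·R ≈ 1.249 × 1.8359 ≈ 2.293 mcg/mL.
Peak 2.3 mcg/mL vs MTC 6 mcg/mL: below toxic threshold.

2.3 mcg/mL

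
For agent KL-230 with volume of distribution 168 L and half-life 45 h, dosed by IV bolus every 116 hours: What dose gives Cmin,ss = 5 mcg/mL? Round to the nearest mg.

τ/t½ = 116/45 ≈ 2.5778, so f = (1/2)^(116/45) ≈ 0.167499.
Cmin,ss = (D/Vd)·f/(1−f), so D = Cmin,ss·Vd·(1−f)/f.
D = 5 × 168 × (1−f)/f ≈ 5 × 168 × 4.97018 ≈ 4174.95 mg.

4175 mg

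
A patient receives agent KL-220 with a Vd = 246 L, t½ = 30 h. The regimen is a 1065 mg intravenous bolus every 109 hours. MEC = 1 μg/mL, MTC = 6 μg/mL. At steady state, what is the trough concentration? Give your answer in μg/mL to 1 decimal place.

τ/t½ = 109/30 ≈ 3.6333, so fraction remaining f = (1/2)^(109/30) ≈ 0.0806.
Accumulation ratio R = 1/(1 − f) ≈ 1/0.9194 ≈ 1.0877.
Each bolus raises the concentration by D/Vd = 1065/246 ≈ 4.329 μg/mL.
Cmax,ss = C₀/(1 − f) ≈ 4.329/0.9194 ≈ 4.709 μg/mL.
One interval later, Cmin,ss = Cmax,ss·e^(−kτ) ≈ 4.709 × 0.0806 ≈ 0.380 μg/mL.
Trough 0.4 μg/mL vs MEC 1 μg/mL: subtherapeutic.

0.4 μg/mL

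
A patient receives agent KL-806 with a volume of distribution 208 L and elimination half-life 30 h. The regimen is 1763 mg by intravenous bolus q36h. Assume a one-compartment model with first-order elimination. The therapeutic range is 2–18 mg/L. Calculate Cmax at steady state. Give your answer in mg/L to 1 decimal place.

τ/t½ = 36/30 ≈ 1.2, so fraction remaining f = (1/2)^(36/30) ≈ 0.4353.
At steady state, accumulation factor R = 1/(1 − e^(−kτ)) ≈ 1.7709.
Each bolus raises the concentration by D/Vd = 1763/208 ≈ 8.476 mg/L.
Steady-state peak Cmax,ss = C₀·R ≈ 8.476 × 1.7709 ≈ 15.010 mg/L.
Peak 15.0 mg/L vs MTC 18 mg/L: below toxic threshold.

15.0 mg/L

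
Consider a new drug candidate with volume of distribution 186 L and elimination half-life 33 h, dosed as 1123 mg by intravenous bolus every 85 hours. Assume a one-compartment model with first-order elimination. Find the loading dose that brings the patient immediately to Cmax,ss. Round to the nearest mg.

1349 mg

f = (1/2)^(85/33) ≈ 0.167733; accumulation ratio R = 1/(1−f) ≈ 1.20154.
Loading dose to hit Cmax,ss on first dose: D_load = D_maint·R ≈ 1123 × 1.20154 ≈ 1349.33 mg.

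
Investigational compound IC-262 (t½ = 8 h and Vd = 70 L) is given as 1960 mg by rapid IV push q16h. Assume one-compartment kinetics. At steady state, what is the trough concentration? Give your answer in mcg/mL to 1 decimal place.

τ = 16 h = 2 half-lives, so f = (1/2)^2 = 0.25.
At steady state, R = 1/(1 − 0.25) = 4/3.
Single-dose peak C₀ = D/Vd = 1960/70 = 28 mcg/mL.
Steady-state peak Cmax,ss = C₀·R = 28 × 4/3 ≈ 37.333 mcg/mL.
Steady-state trough Cmin,ss = Cmax,ss·f ≈ 37.333 × 0.25 ≈ 9.333 mcg/mL.

9.3 mcg/mL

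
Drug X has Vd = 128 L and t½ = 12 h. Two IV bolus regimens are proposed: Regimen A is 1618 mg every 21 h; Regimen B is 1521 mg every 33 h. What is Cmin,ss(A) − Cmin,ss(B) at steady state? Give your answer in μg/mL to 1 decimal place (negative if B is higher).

3.3 μg/mL

Regimen A: f = (1/2)^(21/12) ≈ 0.2973; Cmin,ss = (1618/128)·f/(1−f) ≈ 5.348 μg/mL.
Regimen B: f = (1/2)^(33/12) ≈ 0.1487; Cmin,ss = (1521/128)·f/(1−f) ≈ 2.076 μg/mL.
Difference ≈ 5.348 − 2.076 ≈ 3.272 μg/mL.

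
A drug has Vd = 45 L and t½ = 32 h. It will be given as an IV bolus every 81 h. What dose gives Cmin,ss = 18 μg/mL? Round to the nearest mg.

τ/t½ = 81/32 ≈ 2.5312, so f = (1/2)^(81/32) ≈ 0.172989.
Cmin,ss = (D/Vd)·f/(1−f), so D = Cmin,ss·Vd·(1−f)/f.
D = 18 × 45 × (1−f)/f ≈ 18 × 45 × 4.78071 ≈ 3872.38 mg.

3872 mg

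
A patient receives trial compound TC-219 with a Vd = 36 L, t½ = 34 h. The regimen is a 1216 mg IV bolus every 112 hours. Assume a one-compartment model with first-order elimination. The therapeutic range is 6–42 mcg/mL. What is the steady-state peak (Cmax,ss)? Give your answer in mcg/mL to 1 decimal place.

37.6 mcg/mL

τ/t½ = 112/34 ≈ 3.2941, so fraction remaining f = (1/2)^(112/34) ≈ 0.1019.
At steady state, accumulation factor R = 1/(1 − e^(−kτ)) ≈ 1.1135.
Single-dose peak C₀ = D/Vd = 1216/36 ≈ 33.778 mcg/mL.
Cmax,ss = C₀/(1 − f) ≈ 33.778/0.8981 ≈ 37.611 mcg/mL.
Peak 37.6 mcg/mL vs MTC 42 mcg/mL: below toxic threshold.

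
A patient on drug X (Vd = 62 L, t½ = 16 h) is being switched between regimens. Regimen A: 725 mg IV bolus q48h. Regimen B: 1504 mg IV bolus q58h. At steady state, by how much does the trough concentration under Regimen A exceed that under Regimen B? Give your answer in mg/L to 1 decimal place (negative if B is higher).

-0.5 mg/L

Regimen A: f = (1/2)^(48/16) ≈ 0.1250; Cmin,ss = (725/62)·f/(1−f) ≈ 1.671 mg/L.
Regimen B: f = (1/2)^(58/16) ≈ 0.0811; Cmin,ss = (1504/62)·f/(1−f) ≈ 2.141 mg/L.
Difference ≈ 1.671 − 2.141 ≈ -0.470 mg/L.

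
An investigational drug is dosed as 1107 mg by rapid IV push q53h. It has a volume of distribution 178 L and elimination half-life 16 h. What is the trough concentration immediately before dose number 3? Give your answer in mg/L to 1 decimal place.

f = (1/2)^(τ/t½) = (1/2)^(53/16) ≈ 0.1007.
C₀ = D/Vd = 1107/178 ≈ 6.219 mg/L.
Before the 3rd dose, 2 doses have been given. Superposition: Cmin = C₀·(f + f²).
≈ 6.219 × (0.1007 + 0.0101) ≈ 6.219 × 0.1108 ≈ 0.689 mg/L.

0.7 mg/L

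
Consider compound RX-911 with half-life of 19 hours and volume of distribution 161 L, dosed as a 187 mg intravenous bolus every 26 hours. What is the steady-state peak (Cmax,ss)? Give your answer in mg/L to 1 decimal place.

1.9 mg/L

τ/t½ = 26/19 ≈ 1.3684, so fraction remaining f = (1/2)^(26/19) ≈ 0.3873.
At steady state, accumulation factor R = 1/(1 − e^(−kτ)) ≈ 1.6321.
Single-dose peak C₀ = D/Vd = 187/161 ≈ 1.161 mg/L.
Steady-state peak Cmax,ss = C₀·R ≈ 1.161 × 1.6321 ≈ 1.895 mg/L.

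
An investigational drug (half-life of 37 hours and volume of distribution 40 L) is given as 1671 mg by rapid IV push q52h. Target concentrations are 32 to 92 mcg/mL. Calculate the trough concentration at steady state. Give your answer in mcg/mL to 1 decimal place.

k = ln2/t½ = ln2/37 ≈ 0.018734 h⁻¹; fraction remaining f = e^(−kτ) = e^(−0.018734×52) ≈ 0.3775.
Single-dose peak C₀ = D/Vd = 1671/40 ≈ 41.775 mcg/mL.
Steady-state trough Cmin,ss = C₀·f/(1−f) ≈ 41.775 × 0.3775/0.6225 ≈ 25.333 mcg/mL.
Trough 25.3 mcg/mL vs MEC 32 mcg/mL: subtherapeutic.

25.3 mcg/mL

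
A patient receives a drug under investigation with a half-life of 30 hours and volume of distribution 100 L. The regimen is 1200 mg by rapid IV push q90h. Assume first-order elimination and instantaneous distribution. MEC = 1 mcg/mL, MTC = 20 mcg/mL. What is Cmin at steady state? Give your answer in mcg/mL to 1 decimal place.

The dosing interval is 3 half-lives, so f = 2^(−3) = 0.125.
At steady state, R = 1/(1 − 0.125) = 8/7.
Single-dose peak C₀ = D/Vd = 1200/100 = 12 mcg/mL.
Steady-state peak Cmax,ss = C₀·R = 12 × 8/7 ≈ 13.714 mcg/mL.
Steady-state trough Cmin,ss = Cmax,ss·f ≈ 13.714 × 0.125 ≈ 1.714 mcg/mL.
Trough 1.7 mcg/mL vs MEC 1 mcg/mL: adequate.

1.7 mcg/mL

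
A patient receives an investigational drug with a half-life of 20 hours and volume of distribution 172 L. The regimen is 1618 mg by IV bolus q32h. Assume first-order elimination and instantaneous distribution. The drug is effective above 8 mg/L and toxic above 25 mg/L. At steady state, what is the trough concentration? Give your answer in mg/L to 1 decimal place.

τ/t½ = 32/20 ≈ 1.6, so fraction remaining f = (1/2)^(32/20) ≈ 0.3299.
Accumulation ratio R = 1/(1 − f) ≈ 1/0.6701 ≈ 1.4923.
Each bolus raises the concentration by D/Vd = 1618/172 ≈ 9.407 mg/L.
Cmax,ss = C₀/(1 − f) ≈ 9.407/0.6701 ≈ 14.038 mg/L.
One interval later, Cmin,ss = Cmax,ss·e^(−kτ) ≈ 14.038 × 0.3299 ≈ 4.631 mg/L.
Trough 4.6 mg/L vs MEC 8 mg/L: subtherapeutic.

4.6 mg/L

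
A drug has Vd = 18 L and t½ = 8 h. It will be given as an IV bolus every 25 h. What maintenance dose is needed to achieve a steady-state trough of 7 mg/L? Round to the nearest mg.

973 mg

τ/t½ = 25/8 ≈ 3.125, so f = (1/2)^(25/8) ≈ 0.114626.
Cmin,ss = (D/Vd)·f/(1−f), so D = Cmin,ss·Vd·(1−f)/f.
D = 7 × 18 × (1−f)/f ≈ 7 × 18 × 7.72402 ≈ 973.23 mg.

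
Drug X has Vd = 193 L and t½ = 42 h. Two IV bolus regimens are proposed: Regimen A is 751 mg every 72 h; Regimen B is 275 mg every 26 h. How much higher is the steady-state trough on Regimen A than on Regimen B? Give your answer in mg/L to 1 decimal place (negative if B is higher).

-1.0 mg/L

Regimen A: f = (1/2)^(72/42) ≈ 0.3048; Cmin,ss = (751/193)·f/(1−f) ≈ 1.706 mg/L.
Regimen B: f = (1/2)^(26/42) ≈ 0.6511; Cmin,ss = (275/193)·f/(1−f) ≈ 2.659 mg/L.
Difference ≈ 1.706 − 2.659 ≈ -0.953 mg/L.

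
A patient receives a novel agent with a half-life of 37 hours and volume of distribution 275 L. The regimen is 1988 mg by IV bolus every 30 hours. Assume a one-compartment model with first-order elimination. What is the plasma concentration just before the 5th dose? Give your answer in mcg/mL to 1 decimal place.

f = (1/2)^(τ/t½) = (1/2)^(30/37) ≈ 0.5701.
C₀ = D/Vd = 1988/275 ≈ 7.229 mcg/mL.
Before the 5th dose, 4 doses have been given. Superposition: Cmin = C₀·(f + f² + … + f^4).
≈ 7.229 × (0.5701 + 0.3250 + 0.1853 + 0.1056) ≈ 7.229 × 1.1860 ≈ 8.574 mcg/mL.

8.6 mcg/mL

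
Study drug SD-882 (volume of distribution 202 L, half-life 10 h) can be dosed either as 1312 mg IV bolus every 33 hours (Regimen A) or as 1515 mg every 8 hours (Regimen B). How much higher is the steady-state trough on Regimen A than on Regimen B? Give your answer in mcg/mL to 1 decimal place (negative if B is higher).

-9.4 mcg/mL

Regimen A: f = (1/2)^(33/10) ≈ 0.1015; Cmin,ss = (1312/202)·f/(1−f) ≈ 0.734 mcg/mL.
Regimen B: f = (1/2)^(8/10) ≈ 0.5743; Cmin,ss = (1515/202)·f/(1−f) ≈ 10.118 mcg/mL.
Difference ≈ 0.734 − 10.118 ≈ -9.384 mcg/mL.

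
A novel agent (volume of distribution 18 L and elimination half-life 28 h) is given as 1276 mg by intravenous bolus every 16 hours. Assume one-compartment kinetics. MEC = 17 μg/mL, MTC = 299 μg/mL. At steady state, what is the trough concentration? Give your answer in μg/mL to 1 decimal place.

145.9 μg/mL

k = ln2/t½ = ln2/28 ≈ 0.024755 h⁻¹; fraction remaining f = e^(−kτ) = e^(−0.024755×16) ≈ 0.6730.
At steady state, accumulation factor R = 1/(1 − e^(−kτ)) ≈ 3.0581.
Single-dose peak C₀ = D/Vd = 1276/18 ≈ 70.889 μg/mL.
Cmax,ss = C₀/(1 − f) ≈ 70.889/0.3270 ≈ 216.786 μg/mL.
Steady-state trough Cmin,ss = Cmax,ss·f ≈ 216.786 × 0.6730 ≈ 145.897 μg/mL.
Trough 145.9 μg/mL vs MEC 17 μg/mL: adequate.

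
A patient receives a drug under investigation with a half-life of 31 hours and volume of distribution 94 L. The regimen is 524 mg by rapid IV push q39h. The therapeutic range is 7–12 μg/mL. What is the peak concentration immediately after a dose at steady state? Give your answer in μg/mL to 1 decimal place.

Over one 39-h interval, 39/31 ≈ 1.2581 half-lives elapse, leaving f ≈ 0.4181 of each dose.
Accumulation ratio R = 1/(1 − f) ≈ 1/0.5819 ≈ 1.7185.
Each bolus raises the concentration by D/Vd = 524/94 ≈ 5.574 μg/mL.
Cmax,ss = C₀/(1 − f) ≈ 5.574/0.5819 ≈ 9.579 μg/mL.
Peak 9.6 μg/mL vs MTC 12 μg/mL: below toxic threshold.

9.6 μg/mL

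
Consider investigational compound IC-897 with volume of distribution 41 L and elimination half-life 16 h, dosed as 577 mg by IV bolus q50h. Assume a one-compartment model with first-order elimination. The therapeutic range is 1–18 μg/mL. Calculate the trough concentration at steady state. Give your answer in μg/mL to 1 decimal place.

1.8 μg/mL

τ/t½ = 50/16 ≈ 3.125, so fraction remaining f = (1/2)^(50/16) ≈ 0.1146.
Single-dose peak C₀ = D/Vd = 577/41 ≈ 14.073 μg/mL.
Steady-state trough Cmin,ss = C₀·f/(1−f) ≈ 14.073 × 0.1146/0.8854 ≈ 1.822 μg/mL.
Trough 1.8 μg/mL vs MEC 1 μg/mL: adequate.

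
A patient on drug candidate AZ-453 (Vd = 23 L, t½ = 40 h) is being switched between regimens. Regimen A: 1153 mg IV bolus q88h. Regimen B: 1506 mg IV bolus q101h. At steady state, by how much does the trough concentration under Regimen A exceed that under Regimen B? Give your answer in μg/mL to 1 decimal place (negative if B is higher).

0.2 μg/mL

Regimen A: f = (1/2)^(88/40) ≈ 0.2176; Cmin,ss = (1153/23)·f/(1−f) ≈ 13.942 μg/mL.
Regimen B: f = (1/2)^(101/40) ≈ 0.1737; Cmin,ss = (1506/23)·f/(1−f) ≈ 13.764 μg/mL.
Difference ≈ 13.942 − 13.764 ≈ 0.178 μg/mL.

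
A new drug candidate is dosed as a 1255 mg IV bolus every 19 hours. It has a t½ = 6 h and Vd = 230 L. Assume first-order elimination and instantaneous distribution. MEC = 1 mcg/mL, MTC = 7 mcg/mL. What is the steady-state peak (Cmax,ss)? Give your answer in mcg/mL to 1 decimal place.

6.1 mcg/mL

k = ln2/t½ = ln2/6 ≈ 0.115525 h⁻¹; fraction remaining f = e^(−kτ) = e^(−0.115525×19) ≈ 0.1114.
Accumulation ratio R = 1/(1 − f) ≈ 1/0.8886 ≈ 1.1254.
Single-dose peak C₀ = D/Vd = 1255/230 ≈ 5.457 mcg/mL.
Cmax,ss = C₀/(1 − f) ≈ 5.457/0.8886 ≈ 6.141 mcg/mL.
Peak 6.1 mcg/mL vs MTC 7 mcg/mL: below toxic threshold.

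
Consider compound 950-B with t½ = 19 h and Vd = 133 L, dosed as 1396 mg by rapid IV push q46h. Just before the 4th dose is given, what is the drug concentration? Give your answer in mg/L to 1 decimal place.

2.4 mg/L

f = (1/2)^(τ/t½) = (1/2)^(46/19) ≈ 0.1867.
C₀ = D/Vd = 1396/133 ≈ 10.496 mg/L.
Before the 4th dose, 3 doses have been given. Superposition: Cmin = C₀·(f + f² + … + f^3).
≈ 10.496 × (0.1867 + 0.0349 + 0.0065) ≈ 10.496 × 0.2281 ≈ 2.394 mg/L.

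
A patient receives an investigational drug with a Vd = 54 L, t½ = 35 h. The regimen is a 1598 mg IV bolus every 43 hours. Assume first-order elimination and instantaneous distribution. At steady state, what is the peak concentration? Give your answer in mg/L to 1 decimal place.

51.6 mg/L

k = ln2/t½ = ln2/35 ≈ 0.019804 h⁻¹; fraction remaining f = e^(−kτ) = e^(−0.019804×43) ≈ 0.4267.
Accumulation ratio R = 1/(1 − f) ≈ 1/0.5733 ≈ 1.7443.
Single-dose peak C₀ = D/Vd = 1598/54 ≈ 29.593 mg/L.
Steady-state peak Cmax,ss = C₀·R ≈ 29.593 × 1.7443 ≈ 51.619 mg/L.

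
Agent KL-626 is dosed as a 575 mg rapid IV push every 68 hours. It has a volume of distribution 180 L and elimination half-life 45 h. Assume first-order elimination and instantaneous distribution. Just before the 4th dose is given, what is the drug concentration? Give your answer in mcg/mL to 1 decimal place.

1.7 mcg/mL

f = (1/2)^(τ/t½) = (1/2)^(68/45) ≈ 0.3508.
C₀ = D/Vd = 575/180 ≈ 3.194 mcg/mL.
Before the 4th dose, 3 doses have been given. Superposition: Cmin = C₀·(f + f² + … + f^3).
≈ 3.194 × (0.3508 + 0.1231 + 0.0432) ≈ 3.194 × 0.5171 ≈ 1.652 mcg/mL.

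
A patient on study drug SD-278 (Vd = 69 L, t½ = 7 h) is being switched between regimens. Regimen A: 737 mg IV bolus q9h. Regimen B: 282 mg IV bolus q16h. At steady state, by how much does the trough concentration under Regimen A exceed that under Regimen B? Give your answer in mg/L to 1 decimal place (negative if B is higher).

6.4 mg/L

Regimen A: f = (1/2)^(9/7) ≈ 0.4102; Cmin,ss = (737/69)·f/(1−f) ≈ 7.429 mg/L.
Regimen B: f = (1/2)^(16/7) ≈ 0.2051; Cmin,ss = (282/69)·f/(1−f) ≈ 1.055 mg/L.
Difference ≈ 7.429 − 1.055 ≈ 6.374 mg/L.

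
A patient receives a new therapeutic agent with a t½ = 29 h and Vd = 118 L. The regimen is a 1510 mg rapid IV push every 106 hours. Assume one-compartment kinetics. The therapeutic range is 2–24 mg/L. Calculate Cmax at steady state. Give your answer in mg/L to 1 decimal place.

Over one 106-h interval, 106/29 ≈ 3.6552 half-lives elapse, leaving f ≈ 0.0794 of each dose.
Accumulation ratio R = 1/(1 − f) ≈ 1/0.9206 ≈ 1.0862.
Each bolus raises the concentration by D/Vd = 1510/118 ≈ 12.797 mg/L.
Steady-state peak Cmax,ss = C₀·R ≈ 12.797 × 1.0862 ≈ 13.900 mg/L.
Peak 13.9 mg/L vs MTC 24 mg/L: below toxic threshold.

13.9 mg/L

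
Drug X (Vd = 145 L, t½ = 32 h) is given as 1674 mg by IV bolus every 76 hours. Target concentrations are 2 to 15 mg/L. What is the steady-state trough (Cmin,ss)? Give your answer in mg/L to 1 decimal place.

Over one 76-h interval, 76/32 ≈ 2.375 half-lives elapse, leaving f ≈ 0.1928 of each dose.
At steady state, accumulation factor R = 1/(1 − e^(−kτ)) ≈ 1.2389.
Single-dose peak C₀ = D/Vd = 1674/145 ≈ 11.545 mg/L.
Steady-state peak Cmax,ss = C₀·R ≈ 11.545 × 1.2389 ≈ 14.303 mg/L.
One interval later, Cmin,ss = Cmax,ss·e^(−kτ) ≈ 14.303 × 0.1928 ≈ 2.758 mg/L.
Trough 2.8 mg/L vs MEC 2 mg/L: adequate.

2.8 mg/L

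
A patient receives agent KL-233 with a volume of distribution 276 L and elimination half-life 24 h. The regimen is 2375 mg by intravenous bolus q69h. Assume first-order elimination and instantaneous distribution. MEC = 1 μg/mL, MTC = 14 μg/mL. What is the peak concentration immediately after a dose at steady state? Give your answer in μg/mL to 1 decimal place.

10.0 μg/mL

τ/t½ = 69/24 ≈ 2.875, so fraction remaining f = (1/2)^(69/24) ≈ 0.1363.
Accumulation ratio R = 1/(1 − f) ≈ 1/0.8637 ≈ 1.1578.
Each bolus raises the concentration by D/Vd = 2375/276 ≈ 8.605 μg/mL.
Steady-state peak Cmax,ss = C₀·R ≈ 8.605 × 1.1578 ≈ 9.963 μg/mL.
Peak 10.0 μg/mL vs MTC 14 μg/mL: below toxic threshold.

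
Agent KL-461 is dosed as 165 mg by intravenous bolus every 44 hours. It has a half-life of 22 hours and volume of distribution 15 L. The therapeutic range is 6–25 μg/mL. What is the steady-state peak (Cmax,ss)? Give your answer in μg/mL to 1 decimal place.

14.7 μg/mL

The dosing interval is 2 half-lives, so f = 2^(−2) = 0.25.
At steady state, R = 1/(1 − 0.25) = 4/3.
Single-dose peak C₀ = D/Vd = 165/15 = 11 μg/mL.
Steady-state peak Cmax,ss = C₀·R = 11 × 4/3 ≈ 14.667 μg/mL.
Peak 14.7 μg/mL vs MTC 25 μg/mL: below toxic threshold.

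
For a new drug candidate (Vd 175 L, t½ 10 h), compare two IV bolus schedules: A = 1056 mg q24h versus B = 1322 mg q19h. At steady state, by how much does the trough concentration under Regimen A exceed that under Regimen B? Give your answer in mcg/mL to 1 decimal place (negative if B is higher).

Regimen A: f = (1/2)^(24/10) ≈ 0.1895; Cmin,ss = (1056/175)·f/(1−f) ≈ 1.411 mcg/mL.
Regimen B: f = (1/2)^(19/10) ≈ 0.2679; Cmin,ss = (1322/175)·f/(1−f) ≈ 2.764 mcg/mL.
Difference ≈ 1.411 − 2.764 ≈ -1.353 mcg/mL.

-1.4 mcg/mL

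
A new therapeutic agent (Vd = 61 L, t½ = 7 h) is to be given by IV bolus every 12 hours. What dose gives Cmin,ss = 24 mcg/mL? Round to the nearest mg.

3340 mg

τ/t½ = 12/7 ≈ 1.7143, so f = (1/2)^(12/7) ≈ 0.304753.
Cmin,ss = (D/Vd)·f/(1−f), so D = Cmin,ss·Vd·(1−f)/f.
D = 24 × 61 × (1−f)/f ≈ 24 × 61 × 2.28135 ≈ 3339.90 mg.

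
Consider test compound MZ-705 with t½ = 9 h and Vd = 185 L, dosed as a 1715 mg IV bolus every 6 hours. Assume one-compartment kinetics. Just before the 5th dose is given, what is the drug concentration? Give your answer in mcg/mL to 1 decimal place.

13.3 mcg/mL

f = (1/2)^(τ/t½) = (1/2)^(6/9) ≈ 0.6300.
C₀ = D/Vd = 1715/185 ≈ 9.270 mcg/mL.
Before the 5th dose, 4 doses have been given. Superposition: Cmin = C₀·(f + f² + … + f^4).
≈ 9.270 × (0.6300 + 0.3969 + 0.2500 + 0.1575) ≈ 9.270 × 1.4344 ≈ 13.297 mcg/mL.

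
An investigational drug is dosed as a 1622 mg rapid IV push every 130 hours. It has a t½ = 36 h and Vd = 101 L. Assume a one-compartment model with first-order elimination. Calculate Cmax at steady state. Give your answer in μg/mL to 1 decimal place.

Over one 130-h interval, 130/36 ≈ 3.6111 half-lives elapse, leaving f ≈ 0.0818 of each dose.
Accumulation ratio R = 1/(1 − f) ≈ 1/0.9182 ≈ 1.0891.
Each bolus raises the concentration by D/Vd = 1622/101 ≈ 16.059 μg/mL.
Steady-state peak Cmax,ss = C₀·R ≈ 16.059 × 1.0891 ≈ 17.490 μg/mL.

17.5 μg/mL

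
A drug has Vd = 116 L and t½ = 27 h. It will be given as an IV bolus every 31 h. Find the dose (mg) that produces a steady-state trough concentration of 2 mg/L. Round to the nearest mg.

282 mg

τ/t½ = 31/27 ≈ 1.1481, so f = (1/2)^(31/27) ≈ 0.451204.
Cmin,ss = (D/Vd)·f/(1−f), so D = Cmin,ss·Vd·(1−f)/f.
D = 2 × 116 × (1−f)/f ≈ 2 × 116 × 1.21629 ≈ 282.18 mg.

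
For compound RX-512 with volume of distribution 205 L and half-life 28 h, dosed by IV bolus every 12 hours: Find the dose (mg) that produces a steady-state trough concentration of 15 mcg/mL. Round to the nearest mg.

1064 mg

τ/t½ = 12/28 ≈ 0.42857, so f = (1/2)^(12/28) ≈ 0.742997.
Cmin,ss = (D/Vd)·f/(1−f), so D = Cmin,ss·Vd·(1−f)/f.
D = 15 × 205 × (1−f)/f ≈ 15 × 205 × 0.34590 ≈ 1063.64 mg.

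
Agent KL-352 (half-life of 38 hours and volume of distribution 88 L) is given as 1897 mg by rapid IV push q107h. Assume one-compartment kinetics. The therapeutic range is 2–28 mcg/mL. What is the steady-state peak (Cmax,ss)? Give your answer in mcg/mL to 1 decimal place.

25.1 mcg/mL

τ/t½ = 107/38 ≈ 2.8158, so fraction remaining f = (1/2)^(107/38) ≈ 0.1420.
Accumulation ratio R = 1/(1 − f) ≈ 1/0.8580 ≈ 1.1655.
Single-dose peak C₀ = D/Vd = 1897/88 ≈ 21.557 mcg/mL.
Steady-state peak Cmax,ss = C₀·R ≈ 21.557 × 1.1655 ≈ 25.125 mcg/mL.
Peak 25.1 mcg/mL vs MTC 28 mcg/mL: below toxic threshold.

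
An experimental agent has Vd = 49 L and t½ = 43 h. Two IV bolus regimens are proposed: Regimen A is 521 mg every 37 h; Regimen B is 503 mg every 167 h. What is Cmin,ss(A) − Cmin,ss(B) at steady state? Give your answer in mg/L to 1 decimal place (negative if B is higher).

12.3 mg/L

Regimen A: f = (1/2)^(37/43) ≈ 0.5508; Cmin,ss = (521/49)·f/(1−f) ≈ 13.038 mg/L.
Regimen B: f = (1/2)^(167/43) ≈ 0.0677; Cmin,ss = (503/49)·f/(1−f) ≈ 0.745 mg/L.
Difference ≈ 13.038 − 0.745 ≈ 12.293 mg/L.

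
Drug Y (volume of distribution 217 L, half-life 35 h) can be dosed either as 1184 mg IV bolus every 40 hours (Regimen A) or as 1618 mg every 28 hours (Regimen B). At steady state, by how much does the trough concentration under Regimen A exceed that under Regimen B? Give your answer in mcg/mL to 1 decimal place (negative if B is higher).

-5.5 mcg/mL

Regimen A: f = (1/2)^(40/35) ≈ 0.4529; Cmin,ss = (1184/217)·f/(1−f) ≈ 4.517 mcg/mL.
Regimen B: f = (1/2)^(28/35) ≈ 0.5743; Cmin,ss = (1618/217)·f/(1−f) ≈ 10.059 mcg/mL.
Difference ≈ 4.517 − 10.059 ≈ -5.542 mcg/mL.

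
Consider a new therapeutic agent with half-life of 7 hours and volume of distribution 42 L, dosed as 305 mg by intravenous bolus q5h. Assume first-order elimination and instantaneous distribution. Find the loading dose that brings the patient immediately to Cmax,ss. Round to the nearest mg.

f = (1/2)^(5/7) ≈ 0.609507; accumulation ratio R = 1/(1−f) ≈ 2.56087.
Loading dose to hit Cmax,ss on first dose: D_load = D_maint·R ≈ 305 × 2.56087 ≈ 781.07 mg.

781 mg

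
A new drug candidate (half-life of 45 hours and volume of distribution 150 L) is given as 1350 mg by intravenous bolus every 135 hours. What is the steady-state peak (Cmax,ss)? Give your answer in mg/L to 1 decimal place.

The dosing interval is 3 half-lives, so f = 2^(−3) = 0.125.
Accumulation ratio R = 1/(1 − f) = 1/0.875 = 8/7.
Single-dose peak C₀ = D/Vd = 1350/150 = 9 mg/L.
Steady-state peak Cmax,ss = C₀·R = 9 × 8/7 ≈ 10.286 mg/L.

10.3 mg/L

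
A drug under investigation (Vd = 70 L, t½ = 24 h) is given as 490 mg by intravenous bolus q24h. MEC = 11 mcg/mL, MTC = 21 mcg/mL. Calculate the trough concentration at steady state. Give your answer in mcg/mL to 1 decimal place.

7.0 mcg/mL

The dosing interval is 1 half-life, so f = 2^(−1) = 0.5.
At steady state, R = 1/(1 − 0.5) = 2/1.
Single-dose peak C₀ = D/Vd = 490/70 = 7 mcg/mL.
Steady-state peak Cmax,ss = C₀·R = 7 × 2/1 ≈ 14.000 mcg/mL.
Steady-state trough Cmin,ss = Cmax,ss·f ≈ 14.000 × 0.5 ≈ 7.000 mcg/mL.
Trough 7.0 mcg/mL vs MEC 11 mcg/mL: subtherapeutic.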